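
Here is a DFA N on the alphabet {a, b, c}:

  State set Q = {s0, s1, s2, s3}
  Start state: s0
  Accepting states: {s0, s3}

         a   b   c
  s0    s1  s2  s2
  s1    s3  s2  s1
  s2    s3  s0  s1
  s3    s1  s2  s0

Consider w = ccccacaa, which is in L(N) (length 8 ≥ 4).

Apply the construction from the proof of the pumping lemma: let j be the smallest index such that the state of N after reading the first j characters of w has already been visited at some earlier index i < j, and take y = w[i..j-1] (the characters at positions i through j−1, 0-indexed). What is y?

State sequence: s0 -c-> s2 -c-> s1 -c-> s1 -c-> s1 -a-> s3 -c-> s0 -a-> s1 -a-> s3
First repeat at step 3: s1 was already visited.

So i = 2, j = 3, giving x = w[0:2] = cc, y = w[2:3] = c, z = w[3:8] = cacaa.
Check: |xy| = 3 ≤ 4 and |y| = 1 ≥ 1. Reading y takes N from s1 back to s1, so every xyⁱz is accepted.

c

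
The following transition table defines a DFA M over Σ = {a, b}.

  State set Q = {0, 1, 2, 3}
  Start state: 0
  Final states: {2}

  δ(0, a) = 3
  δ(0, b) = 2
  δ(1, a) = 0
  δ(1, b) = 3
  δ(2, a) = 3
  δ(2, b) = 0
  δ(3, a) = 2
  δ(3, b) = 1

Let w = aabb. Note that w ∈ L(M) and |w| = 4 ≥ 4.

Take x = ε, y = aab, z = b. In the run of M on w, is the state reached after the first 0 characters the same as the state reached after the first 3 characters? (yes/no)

yes

State sequence: 0 -a-> 3 -a-> 2 -b-> 0

After x (step 0): 0. After xy (step 3): 0.
They match, so y = aab drives M around a cycle from 0 back to itself; pumping y any number of times keeps M in 0 before reading z, and xyⁱz ∈ L(M) for every i ≥ 0.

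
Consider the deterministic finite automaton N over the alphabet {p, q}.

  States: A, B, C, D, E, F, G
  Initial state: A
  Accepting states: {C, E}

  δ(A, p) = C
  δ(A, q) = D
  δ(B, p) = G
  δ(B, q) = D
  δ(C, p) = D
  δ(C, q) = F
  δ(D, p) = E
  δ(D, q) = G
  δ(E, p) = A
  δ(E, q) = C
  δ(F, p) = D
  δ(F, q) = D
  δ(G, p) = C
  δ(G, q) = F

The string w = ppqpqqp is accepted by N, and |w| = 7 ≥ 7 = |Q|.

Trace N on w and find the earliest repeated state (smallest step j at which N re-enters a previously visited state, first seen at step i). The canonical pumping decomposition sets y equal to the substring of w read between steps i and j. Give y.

State sequence: A -p-> C -p-> D -q-> G -p-> C -q-> F -q-> D -p-> E
First repeat at step 4: C was already visited.

So i = 1, j = 4, giving x = w[0:1] = p, y = w[1:4] = pqp, z = w[4:7] = qqp.
Check: |xy| = 4 ≤ 7 and |y| = 3 ≥ 1. Reading y takes N from C back to C, so every xyⁱz is accepted.

pqp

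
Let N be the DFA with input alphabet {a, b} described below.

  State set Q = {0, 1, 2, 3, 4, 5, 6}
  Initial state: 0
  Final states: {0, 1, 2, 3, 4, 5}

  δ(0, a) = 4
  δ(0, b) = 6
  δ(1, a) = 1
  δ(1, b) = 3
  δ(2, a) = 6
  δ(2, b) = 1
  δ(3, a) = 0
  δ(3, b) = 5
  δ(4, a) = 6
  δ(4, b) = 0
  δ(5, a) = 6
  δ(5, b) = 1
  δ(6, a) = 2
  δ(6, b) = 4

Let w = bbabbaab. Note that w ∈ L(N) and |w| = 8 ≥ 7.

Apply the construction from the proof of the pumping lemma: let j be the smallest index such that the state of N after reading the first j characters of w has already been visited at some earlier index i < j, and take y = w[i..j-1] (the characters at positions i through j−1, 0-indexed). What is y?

State sequence: 0 -b-> 6 -b-> 4 -a-> 6 -b-> 4 -b-> 0 -a-> 4 -a-> 6 -b-> 4
First repeat at step 3: 6 was already visited.

So i = 1, j = 3, giving x = w[0:1] = b, y = w[1:3] = ba, z = w[3:8] = bbaab.
Check: |xy| = 3 ≤ 7 and |y| = 2 ≥ 1. Reading y takes N from 6 back to 6, so every xyⁱz is accepted.

ba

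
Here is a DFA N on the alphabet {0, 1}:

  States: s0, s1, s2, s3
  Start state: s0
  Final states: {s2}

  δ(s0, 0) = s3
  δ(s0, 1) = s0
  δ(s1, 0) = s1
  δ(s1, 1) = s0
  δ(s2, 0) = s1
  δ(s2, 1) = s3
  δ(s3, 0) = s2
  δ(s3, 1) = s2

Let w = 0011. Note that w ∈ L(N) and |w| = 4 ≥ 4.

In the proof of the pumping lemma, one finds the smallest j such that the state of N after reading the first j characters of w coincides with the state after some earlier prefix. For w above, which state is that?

s3

Run of N on w = 0 0 1 1:
  step 0: s0  (start)
  step 1: s3  (read 0: s0→s3)
  step 2: s2  (read 0: s3→s2)
  step 3: s3  (read 1: s2→s3)   ← first repeat (s3 seen earlier)
  step 4: s2  (read 1: s3→s2)

The earliest repeat is at step j = 3: N is in s3, which it already visited at step i = 1.
Since N has 4 states, any run of length ≥ 4 visits 4+1 states, so by pigeonhole some state repeats within the first 4 steps — that repeat gives the pumpable loop.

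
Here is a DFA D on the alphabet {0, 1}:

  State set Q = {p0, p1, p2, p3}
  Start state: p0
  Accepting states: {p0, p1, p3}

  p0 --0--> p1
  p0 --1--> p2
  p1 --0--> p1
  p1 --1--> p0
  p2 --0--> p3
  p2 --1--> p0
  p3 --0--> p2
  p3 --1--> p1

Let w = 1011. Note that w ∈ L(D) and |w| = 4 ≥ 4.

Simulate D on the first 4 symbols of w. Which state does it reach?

Run of D on the first 4 characters of w = 1 0 1 1:
  step 0: p0  (start)
  step 1: p2  (read 1: p0→p2)
  step 2: p3  (read 0: p2→p3)
  step 3: p1  (read 1: p3→p1)
  step 4: p0  (read 1: p1→p0)

After reading 4 characters, D is in state p0.

p0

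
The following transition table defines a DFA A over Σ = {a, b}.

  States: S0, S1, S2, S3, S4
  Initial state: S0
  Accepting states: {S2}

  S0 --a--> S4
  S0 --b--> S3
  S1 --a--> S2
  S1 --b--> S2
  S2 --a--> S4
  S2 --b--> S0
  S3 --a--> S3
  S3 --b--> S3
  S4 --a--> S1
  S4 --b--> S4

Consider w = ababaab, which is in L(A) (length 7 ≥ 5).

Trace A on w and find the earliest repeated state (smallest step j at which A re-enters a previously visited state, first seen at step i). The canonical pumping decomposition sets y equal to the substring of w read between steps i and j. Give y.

State sequence: S0 -a-> S4 -b-> S4 -a-> S1 -b-> S2 -a-> S4 -a-> S1 -b-> S2
First repeat at step 2: S4 was already visited.

So i = 1, j = 2, giving x = w[0:1] = a, y = w[1:2] = b, z = w[2:7] = abaab.
Check: |xy| = 2 ≤ 5 and |y| = 1 ≥ 1. Reading y takes A from S4 back to S4, so every xyⁱz is accepted.
Pumping length from the standard proof: p = 5 (the number of states). The repeated state found above gives |xy| = j ≤ 5 and |y| = j − i ≥ 1.

b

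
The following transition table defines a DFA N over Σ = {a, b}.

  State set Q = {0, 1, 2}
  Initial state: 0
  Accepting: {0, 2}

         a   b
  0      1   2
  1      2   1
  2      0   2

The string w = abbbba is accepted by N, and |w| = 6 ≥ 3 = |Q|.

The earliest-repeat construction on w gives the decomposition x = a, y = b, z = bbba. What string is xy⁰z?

xy⁰z = xz = a·bbba = abbba.
Reading y = b takes N from 1 back to 1, so after x the machine is still in 1, and z then leads to the accepting state 2. Hence abbba ∈ L(N).

abbba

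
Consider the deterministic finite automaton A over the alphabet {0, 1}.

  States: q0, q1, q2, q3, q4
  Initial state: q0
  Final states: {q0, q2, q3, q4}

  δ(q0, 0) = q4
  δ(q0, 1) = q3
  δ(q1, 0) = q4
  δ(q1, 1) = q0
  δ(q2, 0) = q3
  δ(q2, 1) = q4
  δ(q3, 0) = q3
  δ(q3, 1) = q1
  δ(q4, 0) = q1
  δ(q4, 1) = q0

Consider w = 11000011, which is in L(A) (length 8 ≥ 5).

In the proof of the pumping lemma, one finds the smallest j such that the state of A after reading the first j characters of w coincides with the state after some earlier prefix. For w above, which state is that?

q1

State sequence: q0 -1-> q3 -1-> q1 -0-> q4 -0-> q1 -0-> q4 -0-> q1 -1-> q0 -1-> q3
First repeat at step 4: q1 was already visited.

The earliest repeat is at step j = 4: A is in q1, which it already visited at step i = 2.
The DFA has 5 states, so the proof of the pumping lemma guarantees a repeated state among the first 5+1 visited; the segment between the two visits is the pumpable y.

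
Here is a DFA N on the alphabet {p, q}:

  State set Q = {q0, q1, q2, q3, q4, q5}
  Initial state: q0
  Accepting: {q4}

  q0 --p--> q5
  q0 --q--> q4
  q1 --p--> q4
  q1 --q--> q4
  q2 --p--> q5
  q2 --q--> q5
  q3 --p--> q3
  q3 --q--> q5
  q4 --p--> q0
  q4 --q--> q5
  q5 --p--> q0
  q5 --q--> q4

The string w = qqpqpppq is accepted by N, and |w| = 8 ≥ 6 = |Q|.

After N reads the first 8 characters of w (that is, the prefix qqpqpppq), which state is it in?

State sequence: q0 -q-> q4 -q-> q5 -p-> q0 -q-> q4 -p-> q0 -p-> q5 -p-> q0 -q-> q4

After reading 8 characters, N is in state q4.
(This kind of state-tracing is the core of the pumping-lemma construction: with 6 states, pigeonhole forces a repeat within the first 6 steps.)

q4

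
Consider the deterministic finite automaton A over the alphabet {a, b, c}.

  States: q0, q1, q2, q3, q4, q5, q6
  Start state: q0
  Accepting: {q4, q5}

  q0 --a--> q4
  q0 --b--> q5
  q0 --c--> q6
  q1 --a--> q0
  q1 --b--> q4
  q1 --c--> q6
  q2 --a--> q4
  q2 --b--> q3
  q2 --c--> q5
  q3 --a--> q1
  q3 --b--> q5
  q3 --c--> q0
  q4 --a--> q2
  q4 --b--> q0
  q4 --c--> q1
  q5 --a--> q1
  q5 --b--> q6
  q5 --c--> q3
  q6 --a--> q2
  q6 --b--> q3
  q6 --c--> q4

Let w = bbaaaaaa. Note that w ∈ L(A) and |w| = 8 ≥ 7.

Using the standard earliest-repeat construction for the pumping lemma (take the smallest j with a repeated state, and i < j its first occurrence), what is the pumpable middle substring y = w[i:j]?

aa

State sequence: q0 -b-> q5 -b-> q6 -a-> q2 -a-> q4 -a-> q2 -a-> q4 -a-> q2 -a-> q4
First repeat at step 5: q2 was already visited.

So i = 3, j = 5, giving x = w[0:3] = bba, y = w[3:5] = aa, z = w[5:8] = aaa.
Check: |xy| = 5 ≤ 7 and |y| = 2 ≥ 1. Reading y takes A from q2 back to q2, so every xyⁱz is accepted.
Since A has 7 states, any run of length ≥ 7 visits 7+1 states, so by pigeonhole some state repeats within the first 7 steps — that repeat gives the pumpable loop.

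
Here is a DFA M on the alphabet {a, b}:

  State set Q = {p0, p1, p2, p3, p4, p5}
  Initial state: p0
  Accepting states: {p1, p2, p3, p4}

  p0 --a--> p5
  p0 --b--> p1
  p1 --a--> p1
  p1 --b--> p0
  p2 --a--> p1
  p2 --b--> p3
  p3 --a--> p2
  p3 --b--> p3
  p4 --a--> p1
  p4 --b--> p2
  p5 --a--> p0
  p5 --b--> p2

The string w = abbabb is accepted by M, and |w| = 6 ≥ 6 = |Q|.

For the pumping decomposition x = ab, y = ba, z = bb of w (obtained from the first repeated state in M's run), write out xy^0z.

abbb

xy⁰z = xz = ab·bb = abbb.
Reading y = ba takes M from p2 back to p2, so after x the machine is still in p2, and z then leads to the accepting state p3. Hence abbb ∈ L(M).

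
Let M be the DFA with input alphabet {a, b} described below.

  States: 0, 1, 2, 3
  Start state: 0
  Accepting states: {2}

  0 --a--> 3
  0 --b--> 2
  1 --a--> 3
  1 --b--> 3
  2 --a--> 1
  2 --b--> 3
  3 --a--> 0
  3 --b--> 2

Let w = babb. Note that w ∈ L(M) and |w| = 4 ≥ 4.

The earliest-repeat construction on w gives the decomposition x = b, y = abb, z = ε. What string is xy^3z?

xy^3z = b·abb·abb·abb·ε = babbabbabb.
Reading y = abb takes M from 2 back to 2, so after x·y·y·y the machine is still in 2, and z then leads to the accepting state 2. Hence babbabbabb ∈ L(M).

babbabbabb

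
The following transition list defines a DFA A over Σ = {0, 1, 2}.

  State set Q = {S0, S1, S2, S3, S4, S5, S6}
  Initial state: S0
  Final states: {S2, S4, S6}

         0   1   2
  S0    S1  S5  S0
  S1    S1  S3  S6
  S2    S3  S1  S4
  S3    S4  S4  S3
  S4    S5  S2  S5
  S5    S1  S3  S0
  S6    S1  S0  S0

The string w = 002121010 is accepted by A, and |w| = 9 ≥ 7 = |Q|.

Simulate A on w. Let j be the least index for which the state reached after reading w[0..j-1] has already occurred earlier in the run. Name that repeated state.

Run of A on w = 0 0 2 1 2 1 0 1 0:
  step 0: S0  (start)
  step 1: S1  (read 0: S0→S1)
  step 2: S1  (read 0: S1→S1)   ← first repeat (S1 seen earlier)
  step 3: S6  (read 2: S1→S6)
  step 4: S0  (read 1: S6→S0)
  step 5: S0  (read 2: S0→S0)
  step 6: S5  (read 1: S0→S5)
  step 7: S1  (read 0: S5→S1)
  step 8: S3  (read 1: S1→S3)
  step 9: S4  (read 0: S3→S4)

The earliest repeat is at step j = 2: A is in S1, which it already visited at step i = 1.
Pumping length from the standard proof: p = 7 (the number of states). The repeated state found above gives |xy| = j ≤ 7 and |y| = j − i ≥ 1.

S1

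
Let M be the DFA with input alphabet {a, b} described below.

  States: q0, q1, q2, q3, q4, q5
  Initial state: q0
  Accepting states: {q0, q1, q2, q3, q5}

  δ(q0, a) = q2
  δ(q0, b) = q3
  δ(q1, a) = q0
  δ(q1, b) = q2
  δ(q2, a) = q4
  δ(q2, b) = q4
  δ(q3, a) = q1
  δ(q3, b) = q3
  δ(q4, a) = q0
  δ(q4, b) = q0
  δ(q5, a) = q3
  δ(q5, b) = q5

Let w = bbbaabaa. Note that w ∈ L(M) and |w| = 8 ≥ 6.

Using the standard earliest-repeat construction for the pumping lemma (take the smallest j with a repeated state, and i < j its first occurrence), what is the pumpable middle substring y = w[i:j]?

State sequence: q0 -b-> q3 -b-> q3 -b-> q3 -a-> q1 -a-> q0 -b-> q3 -a-> q1 -a-> q0
First repeat at step 2: q3 was already visited.

So i = 1, j = 2, giving x = w[0:1] = b, y = w[1:2] = b, z = w[2:8] = baabaa.
Check: |xy| = 2 ≤ 6 and |y| = 1 ≥ 1. Reading y takes M from q3 back to q3, so every xyⁱz is accepted.
The DFA has 6 states, so the proof of the pumping lemma guarantees a repeated state among the first 6+1 visited; the segment between the two visits is the pumpable y.

b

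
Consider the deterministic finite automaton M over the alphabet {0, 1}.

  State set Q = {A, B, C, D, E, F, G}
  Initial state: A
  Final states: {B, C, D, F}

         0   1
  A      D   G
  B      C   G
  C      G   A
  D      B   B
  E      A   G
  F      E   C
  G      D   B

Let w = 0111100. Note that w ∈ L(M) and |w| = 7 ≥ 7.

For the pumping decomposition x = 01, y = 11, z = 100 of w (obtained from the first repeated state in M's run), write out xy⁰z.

xy⁰z = xz = 01·100 = 01100.
Reading y = 11 takes M from B back to B, so after x the machine is still in B, and z then leads to the accepting state B. Hence 01100 ∈ L(M).

01100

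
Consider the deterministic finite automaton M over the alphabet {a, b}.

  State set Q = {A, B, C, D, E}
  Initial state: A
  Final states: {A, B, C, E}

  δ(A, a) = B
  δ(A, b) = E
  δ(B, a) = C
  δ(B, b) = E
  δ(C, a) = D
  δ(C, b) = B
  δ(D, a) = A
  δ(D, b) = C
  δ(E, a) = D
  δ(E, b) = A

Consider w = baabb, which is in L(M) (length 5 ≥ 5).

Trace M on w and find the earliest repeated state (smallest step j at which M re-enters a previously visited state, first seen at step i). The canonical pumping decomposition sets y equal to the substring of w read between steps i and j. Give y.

baa

Run of M on w = b a a b b:
  step 0: A  (start)
  step 1: E  (read b: A→E)
  step 2: D  (read a: E→D)
  step 3: A  (read a: D→A)   ← first repeat (A seen earlier)
  step 4: E  (read b: A→E)
  step 5: A  (read b: E→A)

So i = 0, j = 3, giving x = w[0:0] = ε, y = w[0:3] = baa, z = w[3:5] = bb.
Check: |xy| = 3 ≤ 5 and |y| = 3 ≥ 1. Reading y takes M from A back to A, so every xyⁱz is accepted.
The DFA has 5 states, so the proof of the pumping lemma guarantees a repeated state among the first 5+1 visited; the segment between the two visits is the pumpable y.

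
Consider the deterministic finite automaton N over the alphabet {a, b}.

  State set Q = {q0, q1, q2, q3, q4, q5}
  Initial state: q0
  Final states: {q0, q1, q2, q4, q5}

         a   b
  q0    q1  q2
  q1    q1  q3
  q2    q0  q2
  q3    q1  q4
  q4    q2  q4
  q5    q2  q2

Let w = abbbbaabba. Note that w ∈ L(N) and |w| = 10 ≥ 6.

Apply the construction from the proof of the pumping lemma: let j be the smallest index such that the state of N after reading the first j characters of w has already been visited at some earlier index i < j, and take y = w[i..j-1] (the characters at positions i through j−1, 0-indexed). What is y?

Run of N on w = a b b b b a a b b a:
  step 0: q0  (start)
  step 1: q1  (read a: q0→q1)
  step 2: q3  (read b: q1→q3)
  step 3: q4  (read b: q3→q4)
  step 4: q4  (read b: q4→q4)   ← first repeat (q4 seen earlier)
  step 5: q4  (read b: q4→q4)
  step 6: q2  (read a: q4→q2)
  step 7: q0  (read a: q2→q0)
  step 8: q2  (read b: q0→q2)
  step 9: q2  (read b: q2→q2)
  step 10: q0  (read a: q2→q0)

So i = 3, j = 4, giving x = w[0:3] = abb, y = w[3:4] = b, z = w[4:10] = baabba.
Check: |xy| = 4 ≤ 6 and |y| = 1 ≥ 1. Reading y takes N from q4 back to q4, so every xyⁱz is accepted.
Pumping length from the standard proof: p = 6 (the number of states). The repeated state found above gives |xy| = j ≤ 6 and |y| = j − i ≥ 1.

b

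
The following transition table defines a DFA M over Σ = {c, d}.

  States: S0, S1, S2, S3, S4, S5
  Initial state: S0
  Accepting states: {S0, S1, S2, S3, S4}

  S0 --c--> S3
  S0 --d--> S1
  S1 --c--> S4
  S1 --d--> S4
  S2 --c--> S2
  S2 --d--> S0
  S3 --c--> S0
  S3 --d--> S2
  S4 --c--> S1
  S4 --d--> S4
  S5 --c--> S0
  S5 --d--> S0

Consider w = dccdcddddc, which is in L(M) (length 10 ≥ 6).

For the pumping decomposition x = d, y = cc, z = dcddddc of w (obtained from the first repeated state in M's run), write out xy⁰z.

xy⁰z = xz = d·dcddddc = ddcddddc.
Reading y = cc takes M from S1 back to S1, so after x the machine is still in S1, and z then leads to the accepting state S1. Hence ddcddddc ∈ L(M).

ddcddddc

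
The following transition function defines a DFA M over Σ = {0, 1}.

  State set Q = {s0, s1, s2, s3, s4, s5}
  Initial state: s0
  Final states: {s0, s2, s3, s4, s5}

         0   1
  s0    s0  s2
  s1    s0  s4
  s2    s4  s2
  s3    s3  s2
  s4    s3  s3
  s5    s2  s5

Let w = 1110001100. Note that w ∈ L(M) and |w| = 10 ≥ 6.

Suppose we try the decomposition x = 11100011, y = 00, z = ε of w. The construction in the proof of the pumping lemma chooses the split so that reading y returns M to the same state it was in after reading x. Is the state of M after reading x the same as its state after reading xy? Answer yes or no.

State sequence: s0 -1-> s2 -1-> s2 -1-> s2 -0-> s4 -0-> s3 -0-> s3 -1-> s2 -1-> s2 -0-> s4 -0-> s3

After x (step 8): s2. After xy (step 10): s3.
They differ (s2 ≠ s3), so y is not a cycle from the state after x; this split is not the one the pumping-lemma construction produces, and pumping y need not keep the string in L(M).

no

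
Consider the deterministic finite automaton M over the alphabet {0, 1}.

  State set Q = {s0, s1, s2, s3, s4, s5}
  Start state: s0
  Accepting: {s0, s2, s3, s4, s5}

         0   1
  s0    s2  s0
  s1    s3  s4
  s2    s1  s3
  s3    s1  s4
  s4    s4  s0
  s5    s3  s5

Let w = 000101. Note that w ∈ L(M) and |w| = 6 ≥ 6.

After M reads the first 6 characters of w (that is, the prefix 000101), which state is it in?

s0

Run of M on the first 6 characters of w = 0 0 0 1 0 1:
  step 0: s0  (start)
  step 1: s2  (read 0: s0→s2)
  step 2: s1  (read 0: s2→s1)
  step 3: s3  (read 0: s1→s3)
  step 4: s4  (read 1: s3→s4)
  step 5: s4  (read 0: s4→s4)
  step 6: s0  (read 1: s4→s0)

After reading 6 characters, M is in state s0.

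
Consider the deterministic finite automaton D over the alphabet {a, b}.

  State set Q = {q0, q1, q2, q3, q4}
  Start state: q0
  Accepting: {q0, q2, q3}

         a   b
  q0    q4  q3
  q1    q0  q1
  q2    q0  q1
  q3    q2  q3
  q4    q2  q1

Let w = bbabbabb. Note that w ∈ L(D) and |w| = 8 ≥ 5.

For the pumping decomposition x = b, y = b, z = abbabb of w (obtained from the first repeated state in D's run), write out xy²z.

xy^2z = b·b·b·abbabb = bbbabbabb.
Reading y = b takes D from q3 back to q3, so after x·y·y the machine is still in q3, and z then leads to the accepting state q3. Hence bbbabbabb ∈ L(D).

bbbabbabb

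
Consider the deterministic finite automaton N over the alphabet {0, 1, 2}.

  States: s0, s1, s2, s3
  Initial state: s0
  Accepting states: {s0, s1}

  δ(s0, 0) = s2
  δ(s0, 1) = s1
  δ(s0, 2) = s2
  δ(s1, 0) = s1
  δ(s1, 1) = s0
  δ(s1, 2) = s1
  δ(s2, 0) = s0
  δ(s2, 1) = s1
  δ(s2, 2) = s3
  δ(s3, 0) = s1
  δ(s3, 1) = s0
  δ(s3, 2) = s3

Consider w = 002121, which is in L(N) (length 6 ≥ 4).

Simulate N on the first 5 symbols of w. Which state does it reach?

s1

Run of N on the first 5 characters of w = 0 0 2 1 2:
  step 0: s0  (start)
  step 1: s2  (read 0: s0→s2)
  step 2: s0  (read 0: s2→s0)
  step 3: s2  (read 2: s0→s2)
  step 4: s1  (read 1: s2→s1)
  step 5: s1  (read 2: s1→s1)

After reading 5 characters, N is in state s1.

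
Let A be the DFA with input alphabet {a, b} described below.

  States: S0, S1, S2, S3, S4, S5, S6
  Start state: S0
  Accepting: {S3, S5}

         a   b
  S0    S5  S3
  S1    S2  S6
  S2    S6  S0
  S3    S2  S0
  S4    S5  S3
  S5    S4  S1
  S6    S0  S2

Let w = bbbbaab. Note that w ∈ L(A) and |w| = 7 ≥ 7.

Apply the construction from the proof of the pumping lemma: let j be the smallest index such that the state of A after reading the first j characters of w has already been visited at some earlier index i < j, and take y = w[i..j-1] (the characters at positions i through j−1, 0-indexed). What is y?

bb

Run of A on w = b b b b a a b:
  step 0: S0  (start)
  step 1: S3  (read b: S0→S3)
  step 2: S0  (read b: S3→S0)   ← first repeat (S0 seen earlier)
  step 3: S3  (read b: S0→S3)
  step 4: S0  (read b: S3→S0)
  step 5: S5  (read a: S0→S5)
  step 6: S4  (read a: S5→S4)
  step 7: S3  (read b: S4→S3)

So i = 0, j = 2, giving x = w[0:0] = ε, y = w[0:2] = bb, z = w[2:7] = bbaab.
Check: |xy| = 2 ≤ 7 and |y| = 2 ≥ 1. Reading y takes A from S0 back to S0, so every xyⁱz is accepted.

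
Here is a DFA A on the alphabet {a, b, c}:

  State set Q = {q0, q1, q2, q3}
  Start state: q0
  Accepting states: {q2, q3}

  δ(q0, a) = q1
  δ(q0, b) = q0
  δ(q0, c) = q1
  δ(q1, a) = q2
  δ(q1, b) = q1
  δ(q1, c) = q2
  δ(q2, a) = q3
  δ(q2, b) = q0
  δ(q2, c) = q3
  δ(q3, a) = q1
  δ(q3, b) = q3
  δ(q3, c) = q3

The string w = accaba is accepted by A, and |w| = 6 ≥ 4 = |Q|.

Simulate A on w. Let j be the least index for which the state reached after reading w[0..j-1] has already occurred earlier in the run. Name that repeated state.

State sequence: q0 -a-> q1 -c-> q2 -c-> q3 -a-> q1 -b-> q1 -a-> q2
First repeat at step 4: q1 was already visited.

The earliest repeat is at step j = 4: A is in q1, which it already visited at step i = 1.
With |Q| = 4, pigeonhole forces a state repeat no later than step 4; the substring read between the first and second visits to that state can be pumped.

q1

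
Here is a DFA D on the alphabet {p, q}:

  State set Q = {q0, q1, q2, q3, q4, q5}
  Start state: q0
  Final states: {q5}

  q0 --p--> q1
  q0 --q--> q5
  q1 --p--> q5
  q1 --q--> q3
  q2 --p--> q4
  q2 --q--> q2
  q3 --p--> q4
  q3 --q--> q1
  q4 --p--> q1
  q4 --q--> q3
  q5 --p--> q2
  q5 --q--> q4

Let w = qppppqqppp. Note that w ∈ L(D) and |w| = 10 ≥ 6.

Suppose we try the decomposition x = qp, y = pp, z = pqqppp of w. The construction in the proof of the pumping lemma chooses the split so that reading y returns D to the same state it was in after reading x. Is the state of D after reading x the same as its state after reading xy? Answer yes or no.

no

State sequence: q0 -q-> q5 -p-> q2 -p-> q4 -p-> q1

After x (step 2): q2. After xy (step 4): q1.
They differ (q2 ≠ q1), so y is not a cycle from the state after x; this split is not the one the pumping-lemma construction produces, and pumping y need not keep the string in L(D).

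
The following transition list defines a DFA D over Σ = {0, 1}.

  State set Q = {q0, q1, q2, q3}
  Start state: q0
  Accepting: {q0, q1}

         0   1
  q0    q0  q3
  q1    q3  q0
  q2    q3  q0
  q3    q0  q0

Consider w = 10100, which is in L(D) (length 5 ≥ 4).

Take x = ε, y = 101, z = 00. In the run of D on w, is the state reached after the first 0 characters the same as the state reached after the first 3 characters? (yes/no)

no

Run of D on the first 3 characters of w = 1 0 1:
  step 0: q0  (start)
  step 1: q3  (read 1: q0→q3)
  step 2: q0  (read 0: q3→q0)
  step 3: q3  (read 1: q0→q3)

After x (step 0): q0. After xy (step 3): q3.
They differ (q0 ≠ q3), so y is not a cycle from the state after x; this split is not the one the pumping-lemma construction produces, and pumping y need not keep the string in L(D).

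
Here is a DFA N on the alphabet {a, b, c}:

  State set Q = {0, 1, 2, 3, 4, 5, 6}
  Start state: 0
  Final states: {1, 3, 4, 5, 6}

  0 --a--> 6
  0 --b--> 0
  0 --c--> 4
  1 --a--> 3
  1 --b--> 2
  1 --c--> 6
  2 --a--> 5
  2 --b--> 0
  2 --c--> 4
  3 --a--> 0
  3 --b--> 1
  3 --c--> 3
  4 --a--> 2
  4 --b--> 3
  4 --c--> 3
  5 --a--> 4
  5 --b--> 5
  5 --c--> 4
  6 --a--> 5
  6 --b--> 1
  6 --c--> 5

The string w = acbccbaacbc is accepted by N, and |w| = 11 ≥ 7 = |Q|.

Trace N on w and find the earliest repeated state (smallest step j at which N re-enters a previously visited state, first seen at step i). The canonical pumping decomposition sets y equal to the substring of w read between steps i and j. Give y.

b

State sequence: 0 -a-> 6 -c-> 5 -b-> 5 -c-> 4 -c-> 3 -b-> 1 -a-> 3 -a-> 0 -c-> 4 -b-> 3 -c-> 3
First repeat at step 3: 5 was already visited.

So i = 2, j = 3, giving x = w[0:2] = ac, y = w[2:3] = b, z = w[3:11] = ccbaacbc.
Check: |xy| = 3 ≤ 7 and |y| = 1 ≥ 1. Reading y takes N from 5 back to 5, so every xyⁱz is accepted.
Since N has 7 states, any run of length ≥ 7 visits 7+1 states, so by pigeonhole some state repeats within the first 7 steps — that repeat gives the pumpable loop.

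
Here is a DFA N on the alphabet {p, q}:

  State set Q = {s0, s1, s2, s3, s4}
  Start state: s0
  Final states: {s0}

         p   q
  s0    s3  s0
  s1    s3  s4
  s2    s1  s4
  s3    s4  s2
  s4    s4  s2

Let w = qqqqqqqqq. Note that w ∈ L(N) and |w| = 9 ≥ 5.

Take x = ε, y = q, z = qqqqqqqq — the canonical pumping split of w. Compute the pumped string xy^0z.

xy⁰z = xz = ε·qqqqqqqq = qqqqqqqq.
Reading y = q takes N from s0 back to s0, so after x the machine is still in s0, and z then leads to the accepting state s0. Hence qqqqqqqq ∈ L(N).

qqqqqqqq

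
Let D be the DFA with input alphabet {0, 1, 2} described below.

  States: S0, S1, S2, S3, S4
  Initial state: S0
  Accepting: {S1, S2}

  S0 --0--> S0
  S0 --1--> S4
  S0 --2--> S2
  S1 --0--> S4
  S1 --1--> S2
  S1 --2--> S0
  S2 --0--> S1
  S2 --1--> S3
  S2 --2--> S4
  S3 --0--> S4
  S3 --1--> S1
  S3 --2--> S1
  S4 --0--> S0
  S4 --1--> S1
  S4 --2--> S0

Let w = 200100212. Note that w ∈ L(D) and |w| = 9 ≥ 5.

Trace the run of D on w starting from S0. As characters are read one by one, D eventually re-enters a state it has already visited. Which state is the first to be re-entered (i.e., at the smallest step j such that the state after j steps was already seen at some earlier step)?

Run of D on w = 2 0 0 1 0 0 2 1 2:
  step 0: S0  (start)
  step 1: S2  (read 2: S0→S2)
  step 2: S1  (read 0: S2→S1)
  step 3: S4  (read 0: S1→S4)
  step 4: S1  (read 1: S4→S1)   ← first repeat (S1 seen earlier)
  step 5: S4  (read 0: S1→S4)
  step 6: S0  (read 0: S4→S0)
  step 7: S2  (read 2: S0→S2)
  step 8: S3  (read 1: S2→S3)
  step 9: S1  (read 2: S3→S1)

The earliest repeat is at step j = 4: D is in S1, which it already visited at step i = 2.
Pumping length from the standard proof: p = 5 (the number of states). The repeated state found above gives |xy| = j ≤ 5 and |y| = j − i ≥ 1.

S1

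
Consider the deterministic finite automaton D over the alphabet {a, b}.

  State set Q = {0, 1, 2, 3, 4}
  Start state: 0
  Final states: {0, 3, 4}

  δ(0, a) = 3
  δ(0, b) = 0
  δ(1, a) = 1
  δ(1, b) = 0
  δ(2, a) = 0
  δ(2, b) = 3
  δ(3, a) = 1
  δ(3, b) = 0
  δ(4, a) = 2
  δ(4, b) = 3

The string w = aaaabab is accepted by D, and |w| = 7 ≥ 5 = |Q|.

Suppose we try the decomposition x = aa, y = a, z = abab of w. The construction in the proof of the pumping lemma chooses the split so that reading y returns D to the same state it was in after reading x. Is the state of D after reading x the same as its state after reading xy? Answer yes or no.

Run of D on the first 3 characters of w = a a a:
  step 0: 0  (start)
  step 1: 3  (read a: 0→3)
  step 2: 1  (read a: 3→1)
  step 3: 1  (read a: 1→1)

After x (step 2): 1. After xy (step 3): 1.
They match, so y = a drives D around a cycle from 1 back to itself; pumping y any number of times keeps D in 1 before reading z, and xyⁱz ∈ L(D) for every i ≥ 0.

yes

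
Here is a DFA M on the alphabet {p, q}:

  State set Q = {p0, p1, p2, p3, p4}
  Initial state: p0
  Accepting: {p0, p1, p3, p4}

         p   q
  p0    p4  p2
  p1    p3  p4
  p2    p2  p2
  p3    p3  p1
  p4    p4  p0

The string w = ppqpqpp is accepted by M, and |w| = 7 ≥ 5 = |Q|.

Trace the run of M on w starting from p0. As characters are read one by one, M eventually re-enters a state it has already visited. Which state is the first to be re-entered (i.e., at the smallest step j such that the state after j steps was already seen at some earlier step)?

State sequence: p0 -p-> p4 -p-> p4 -q-> p0 -p-> p4 -q-> p0 -p-> p4 -p-> p4
First repeat at step 2: p4 was already visited.

The earliest repeat is at step j = 2: M is in p4, which it already visited at step i = 1.
Pumping length from the standard proof: p = 5 (the number of states). The repeated state found above gives |xy| = j ≤ 5 and |y| = j − i ≥ 1.

p4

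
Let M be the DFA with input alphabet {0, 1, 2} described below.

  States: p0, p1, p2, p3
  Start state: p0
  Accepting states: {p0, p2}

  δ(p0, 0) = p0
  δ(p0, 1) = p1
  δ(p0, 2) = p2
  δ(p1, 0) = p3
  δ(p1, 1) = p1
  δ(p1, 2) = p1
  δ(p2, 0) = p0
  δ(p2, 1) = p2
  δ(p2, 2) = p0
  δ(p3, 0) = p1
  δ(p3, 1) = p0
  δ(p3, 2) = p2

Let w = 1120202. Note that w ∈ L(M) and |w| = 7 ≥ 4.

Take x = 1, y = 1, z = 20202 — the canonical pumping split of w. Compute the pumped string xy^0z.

120202

xy⁰z = xz = 1·20202 = 120202.
Reading y = 1 takes M from p1 back to p1, so after x the machine is still in p1, and z then leads to the accepting state p2. Hence 120202 ∈ L(M).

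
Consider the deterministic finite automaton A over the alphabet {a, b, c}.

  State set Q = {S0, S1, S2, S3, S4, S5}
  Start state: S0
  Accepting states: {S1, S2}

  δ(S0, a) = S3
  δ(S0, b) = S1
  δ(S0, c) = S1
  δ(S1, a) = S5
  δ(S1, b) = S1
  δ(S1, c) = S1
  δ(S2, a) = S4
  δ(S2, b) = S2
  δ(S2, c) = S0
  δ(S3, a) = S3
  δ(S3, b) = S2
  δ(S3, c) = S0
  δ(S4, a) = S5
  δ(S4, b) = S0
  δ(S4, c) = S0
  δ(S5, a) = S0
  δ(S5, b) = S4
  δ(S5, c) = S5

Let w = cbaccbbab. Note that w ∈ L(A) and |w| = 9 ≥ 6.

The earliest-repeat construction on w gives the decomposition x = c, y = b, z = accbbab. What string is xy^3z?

xy^3z = c·b·b·b·accbbab = cbbbaccbbab.
Reading y = b takes A from S1 back to S1, so after x·y·y·y the machine is still in S1, and z then leads to the accepting state S2. Hence cbbbaccbbab ∈ L(A).

cbbbaccbbab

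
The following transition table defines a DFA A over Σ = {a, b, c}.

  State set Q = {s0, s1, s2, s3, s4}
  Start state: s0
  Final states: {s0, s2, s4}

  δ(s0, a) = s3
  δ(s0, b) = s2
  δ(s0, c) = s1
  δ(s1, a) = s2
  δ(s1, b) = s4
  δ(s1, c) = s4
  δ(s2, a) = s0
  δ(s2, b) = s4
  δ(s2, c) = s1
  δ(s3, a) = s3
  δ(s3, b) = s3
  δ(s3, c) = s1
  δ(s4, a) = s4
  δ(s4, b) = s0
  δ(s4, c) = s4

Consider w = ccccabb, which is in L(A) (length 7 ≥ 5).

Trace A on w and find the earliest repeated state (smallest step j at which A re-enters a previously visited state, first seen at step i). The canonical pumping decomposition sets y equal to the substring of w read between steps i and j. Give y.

c

State sequence: s0 -c-> s1 -c-> s4 -c-> s4 -c-> s4 -a-> s4 -b-> s0 -b-> s2
First repeat at step 3: s4 was already visited.

So i = 2, j = 3, giving x = w[0:2] = cc, y = w[2:3] = c, z = w[3:7] = cabb.
Check: |xy| = 3 ≤ 5 and |y| = 1 ≥ 1. Reading y takes A from s4 back to s4, so every xyⁱz is accepted.
With |Q| = 5, pigeonhole forces a state repeat no later than step 5; the substring read between the first and second visits to that state can be pumped.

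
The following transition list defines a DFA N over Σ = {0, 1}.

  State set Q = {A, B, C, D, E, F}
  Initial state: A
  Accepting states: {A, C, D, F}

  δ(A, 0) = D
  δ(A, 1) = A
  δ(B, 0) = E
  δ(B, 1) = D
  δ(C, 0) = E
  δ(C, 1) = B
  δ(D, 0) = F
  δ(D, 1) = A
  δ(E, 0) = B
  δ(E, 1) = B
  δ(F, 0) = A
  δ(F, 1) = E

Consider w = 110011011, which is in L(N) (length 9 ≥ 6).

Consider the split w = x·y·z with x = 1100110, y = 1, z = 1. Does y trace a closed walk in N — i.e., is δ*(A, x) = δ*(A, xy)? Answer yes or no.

Run of N on the first 8 characters of w = 1 1 0 0 1 1 0 1:
  step 0: A  (start)
  step 1: A  (read 1: A→A)
  step 2: A  (read 1: A→A)
  step 3: D  (read 0: A→D)
  step 4: F  (read 0: D→F)
  step 5: E  (read 1: F→E)
  step 6: B  (read 1: E→B)
  step 7: E  (read 0: B→E)
  step 8: B  (read 1: E→B)

After x (step 7): E. After xy (step 8): B.
They differ (E ≠ B), so y is not a cycle from the state after x; this split is not the one the pumping-lemma construction produces, and pumping y need not keep the string in L(N).

no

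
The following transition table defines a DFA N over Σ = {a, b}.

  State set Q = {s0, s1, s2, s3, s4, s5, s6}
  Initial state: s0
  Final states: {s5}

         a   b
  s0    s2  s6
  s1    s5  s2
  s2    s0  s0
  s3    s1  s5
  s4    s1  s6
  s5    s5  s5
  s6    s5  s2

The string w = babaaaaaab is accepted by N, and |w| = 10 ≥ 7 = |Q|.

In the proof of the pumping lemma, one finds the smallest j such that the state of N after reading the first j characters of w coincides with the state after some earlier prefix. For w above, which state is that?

s5

Run of N on w = b a b a a a a a a b:
  step 0: s0  (start)
  step 1: s6  (read b: s0→s6)
  step 2: s5  (read a: s6→s5)
  step 3: s5  (read b: s5→s5)   ← first repeat (s5 seen earlier)
  step 4: s5  (read a: s5→s5)
  step 5: s5  (read a: s5→s5)
  step 6: s5  (read a: s5→s5)
  step 7: s5  (read a: s5→s5)
  step 8: s5  (read a: s5→s5)
  step 9: s5  (read a: s5→s5)
  step 10: s5  (read b: s5→s5)

The earliest repeat is at step j = 3: N is in s5, which it already visited at step i = 2.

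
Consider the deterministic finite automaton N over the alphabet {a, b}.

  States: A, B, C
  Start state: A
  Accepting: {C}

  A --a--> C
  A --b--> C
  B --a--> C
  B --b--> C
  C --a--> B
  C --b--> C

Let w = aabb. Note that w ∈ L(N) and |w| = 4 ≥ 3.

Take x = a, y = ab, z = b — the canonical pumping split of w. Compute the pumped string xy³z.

xy^3z = a·ab·ab·ab·b = aabababb.
Reading y = ab takes N from C back to C, so after x·y·y·y the machine is still in C, and z then leads to the accepting state C. Hence aabababb ∈ L(N).

aabababb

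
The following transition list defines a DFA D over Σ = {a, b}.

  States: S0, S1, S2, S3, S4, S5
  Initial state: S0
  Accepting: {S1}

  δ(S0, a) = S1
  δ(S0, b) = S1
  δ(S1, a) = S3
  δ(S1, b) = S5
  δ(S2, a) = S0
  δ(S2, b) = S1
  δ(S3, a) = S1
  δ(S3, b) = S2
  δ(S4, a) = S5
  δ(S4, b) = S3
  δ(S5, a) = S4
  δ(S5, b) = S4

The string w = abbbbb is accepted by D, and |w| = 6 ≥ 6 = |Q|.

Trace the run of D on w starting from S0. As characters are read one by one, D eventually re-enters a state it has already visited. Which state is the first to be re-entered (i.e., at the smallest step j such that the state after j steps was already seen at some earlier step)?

Run of D on w = a b b b b b:
  step 0: S0  (start)
  step 1: S1  (read a: S0→S1)
  step 2: S5  (read b: S1→S5)
  step 3: S4  (read b: S5→S4)
  step 4: S3  (read b: S4→S3)
  step 5: S2  (read b: S3→S2)
  step 6: S1  (read b: S2→S1)   ← first repeat (S1 seen earlier)

The earliest repeat is at step j = 6: D is in S1, which it already visited at step i = 1.
Since D has 6 states, any run of length ≥ 6 visits 6+1 states, so by pigeonhole some state repeats within the first 6 steps — that repeat gives the pumpable loop.

S1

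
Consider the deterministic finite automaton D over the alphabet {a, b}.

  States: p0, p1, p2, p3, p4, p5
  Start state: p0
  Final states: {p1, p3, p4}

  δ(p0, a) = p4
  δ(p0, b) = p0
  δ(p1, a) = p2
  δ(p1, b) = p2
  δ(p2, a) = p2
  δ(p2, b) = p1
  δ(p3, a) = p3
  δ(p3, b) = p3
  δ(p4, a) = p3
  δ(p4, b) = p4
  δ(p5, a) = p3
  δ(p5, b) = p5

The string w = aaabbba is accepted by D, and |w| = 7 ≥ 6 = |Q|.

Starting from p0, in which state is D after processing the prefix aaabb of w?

p3

State sequence: p0 -a-> p4 -a-> p3 -a-> p3 -b-> p3 -b-> p3

After reading 5 characters, D is in state p3.
(This kind of state-tracing is the core of the pumping-lemma construction: with 6 states, pigeonhole forces a repeat within the first 6 steps.)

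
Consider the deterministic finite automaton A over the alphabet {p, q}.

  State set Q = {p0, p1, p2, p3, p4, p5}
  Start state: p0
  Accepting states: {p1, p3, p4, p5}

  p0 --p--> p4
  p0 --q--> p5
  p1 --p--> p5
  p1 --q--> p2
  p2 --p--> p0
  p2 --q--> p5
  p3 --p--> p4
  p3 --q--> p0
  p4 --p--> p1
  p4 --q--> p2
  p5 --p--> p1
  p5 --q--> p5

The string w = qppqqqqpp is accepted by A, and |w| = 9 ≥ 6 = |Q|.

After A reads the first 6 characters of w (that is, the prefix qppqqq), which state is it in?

Run of A on the first 6 characters of w = q p p q q q:
  step 0: p0  (start)
  step 1: p5  (read q: p0→p5)
  step 2: p1  (read p: p5→p1)
  step 3: p5  (read p: p1→p5)
  step 4: p5  (read q: p5→p5)
  step 5: p5  (read q: p5→p5)
  step 6: p5  (read q: p5→p5)

After reading 6 characters, A is in state p5.

p5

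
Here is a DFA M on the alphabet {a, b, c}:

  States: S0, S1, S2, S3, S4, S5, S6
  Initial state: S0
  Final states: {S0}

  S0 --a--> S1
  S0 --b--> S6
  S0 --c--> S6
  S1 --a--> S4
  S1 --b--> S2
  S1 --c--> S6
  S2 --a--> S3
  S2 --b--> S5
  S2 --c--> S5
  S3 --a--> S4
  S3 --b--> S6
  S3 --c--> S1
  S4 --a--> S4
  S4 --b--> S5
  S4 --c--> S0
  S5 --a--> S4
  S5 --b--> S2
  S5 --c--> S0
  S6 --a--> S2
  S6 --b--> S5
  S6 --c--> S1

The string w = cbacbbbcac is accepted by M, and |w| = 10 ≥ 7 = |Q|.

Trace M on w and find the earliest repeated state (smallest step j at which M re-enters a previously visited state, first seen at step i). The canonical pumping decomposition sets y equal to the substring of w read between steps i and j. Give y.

Run of M on w = c b a c b b b c a c:
  step 0: S0  (start)
  step 1: S6  (read c: S0→S6)
  step 2: S5  (read b: S6→S5)
  step 3: S4  (read a: S5→S4)
  step 4: S0  (read c: S4→S0)   ← first repeat (S0 seen earlier)
  step 5: S6  (read b: S0→S6)
  step 6: S5  (read b: S6→S5)
  step 7: S2  (read b: S5→S2)
  step 8: S5  (read c: S2→S5)
  step 9: S4  (read a: S5→S4)
  step 10: S0  (read c: S4→S0)

So i = 0, j = 4, giving x = w[0:0] = ε, y = w[0:4] = cbac, z = w[4:10] = bbbcac.
Check: |xy| = 4 ≤ 7 and |y| = 4 ≥ 1. Reading y takes M from S0 back to S0, so every xyⁱz is accepted.
The DFA has 7 states, so the proof of the pumping lemma guarantees a repeated state among the first 7+1 visited; the segment between the two visits is the pumpable y.

cbac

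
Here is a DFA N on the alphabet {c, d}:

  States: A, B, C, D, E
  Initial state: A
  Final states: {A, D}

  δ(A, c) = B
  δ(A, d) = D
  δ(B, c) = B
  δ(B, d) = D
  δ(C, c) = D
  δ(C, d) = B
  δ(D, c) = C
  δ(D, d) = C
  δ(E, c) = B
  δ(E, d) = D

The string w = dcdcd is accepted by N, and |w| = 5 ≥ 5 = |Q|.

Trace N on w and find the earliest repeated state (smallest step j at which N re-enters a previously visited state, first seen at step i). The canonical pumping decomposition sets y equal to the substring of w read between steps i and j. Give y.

c

State sequence: A -d-> D -c-> C -d-> B -c-> B -d-> D
First repeat at step 4: B was already visited.

So i = 3, j = 4, giving x = w[0:3] = dcd, y = w[3:4] = c, z = w[4:5] = d.
Check: |xy| = 4 ≤ 5 and |y| = 1 ≥ 1. Reading y takes N from B back to B, so every xyⁱz is accepted.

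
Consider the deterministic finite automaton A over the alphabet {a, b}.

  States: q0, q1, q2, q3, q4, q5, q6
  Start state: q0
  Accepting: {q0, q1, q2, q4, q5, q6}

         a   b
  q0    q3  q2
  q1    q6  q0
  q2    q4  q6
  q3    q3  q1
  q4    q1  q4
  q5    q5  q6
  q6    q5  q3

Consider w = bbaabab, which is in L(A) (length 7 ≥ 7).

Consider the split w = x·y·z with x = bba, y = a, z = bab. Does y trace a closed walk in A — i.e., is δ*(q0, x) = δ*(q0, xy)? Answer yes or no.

Run of A on the first 4 characters of w = b b a a:
  step 0: q0  (start)
  step 1: q2  (read b: q0→q2)
  step 2: q6  (read b: q2→q6)
  step 3: q5  (read a: q6→q5)
  step 4: q5  (read a: q5→q5)

After x (step 3): q5. After xy (step 4): q5.
They match, so y = a drives A around a cycle from q5 back to itself; pumping y any number of times keeps A in q5 before reading z, and xyⁱz ∈ L(A) for every i ≥ 0.

yes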